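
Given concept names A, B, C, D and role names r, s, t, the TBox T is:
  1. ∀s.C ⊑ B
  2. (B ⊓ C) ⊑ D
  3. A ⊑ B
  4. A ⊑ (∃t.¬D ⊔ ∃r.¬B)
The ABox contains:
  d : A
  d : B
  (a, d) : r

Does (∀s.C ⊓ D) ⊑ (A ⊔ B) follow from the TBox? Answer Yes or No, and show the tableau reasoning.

Yes

1. (∀s.C ⊓ D) ⊑ (A ⊔ B)  ⇔  ((∀s.C ⊓ D) ⊓ (¬A ⊓ ¬B)) unsat w.r.t. T
   all branches close; clash {B, ¬B} at x₀
2. Hence (∀s.C ⊓ D) ⊑ (A ⊔ B): entailed.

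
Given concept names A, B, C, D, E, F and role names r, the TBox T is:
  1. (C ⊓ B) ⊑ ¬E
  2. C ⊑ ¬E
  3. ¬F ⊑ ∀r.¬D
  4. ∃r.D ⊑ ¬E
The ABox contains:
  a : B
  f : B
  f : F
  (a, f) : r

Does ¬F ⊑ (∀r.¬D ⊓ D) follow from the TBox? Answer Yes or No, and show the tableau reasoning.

No

1. ¬F ⊑ (∀r.¬D ⊓ D)  ⇔  (¬F ⊓ (∃r.D ⊔ ¬D)) unsat w.r.t. T
   apply at x₀: ¬F⊑∀r.¬D
   open: L(x₀) ⊇ {¬C, ¬D, ¬F, ∀r.¬D}
2. Hence ¬F ⊑ (∀r.¬D ⊓ D): not entailed.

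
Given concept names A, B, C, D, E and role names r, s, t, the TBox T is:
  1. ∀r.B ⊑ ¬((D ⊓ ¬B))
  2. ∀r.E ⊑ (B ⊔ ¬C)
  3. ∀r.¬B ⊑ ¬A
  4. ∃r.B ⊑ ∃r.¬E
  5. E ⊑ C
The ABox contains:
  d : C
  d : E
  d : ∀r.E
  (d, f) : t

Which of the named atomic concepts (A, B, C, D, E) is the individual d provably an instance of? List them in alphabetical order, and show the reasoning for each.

{B, C, E}

1. d : A?  L(d) = {C, E, ∀r.E} ∪ {¬A}
   apply at d: ∀r.E⊑(B ⊔ ¬C)
   open: L(d) ⊇ {B, C, E, ¬A, ∀r.E, …} (+ ∃-successors) — d ∉ A possible
2. d : B?  L(d) = {C, E, ∀r.E} ∪ {¬B}
   clash {B, ¬B} at d — d ∈ B
3. d : C?  L(d) = {C, E, ∀r.E} ∪ {¬C}
   clash {C, ¬C} at d — d ∈ C
4. d : D?  L(d) = {C, E, ∀r.E} ∪ {¬D}
   apply at d: ∀r.E⊑(B ⊔ ¬C)
   open: L(d) ⊇ {B, C, E, ¬A, ¬D, …} (+ ∃-successors) — d ∉ D possible
5. d : E?  L(d) = {C, E, ∀r.E} ∪ {¬E}
   clash {E, ¬E} at d — d ∈ E
6. Entailed for d: {B, C, E}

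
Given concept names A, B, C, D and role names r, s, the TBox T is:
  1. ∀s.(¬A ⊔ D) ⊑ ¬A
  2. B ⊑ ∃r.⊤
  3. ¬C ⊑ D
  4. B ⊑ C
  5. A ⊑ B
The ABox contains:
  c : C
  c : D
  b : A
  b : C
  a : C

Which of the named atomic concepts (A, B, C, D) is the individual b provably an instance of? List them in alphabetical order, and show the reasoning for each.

{A, B, C}

1. b : A?  L(b) = {A, C} ∪ {¬A}
   clash {A, ¬A} at b — b ∈ A
2. b : B?  L(b) = {A, C} ∪ {¬B}
   clash {B, ¬B} at b — b ∈ B
3. b : C?  L(b) = {A, C} ∪ {¬C}
   clash {C, ¬C} at b — b ∈ C
4. b : D?  L(b) = {A, C} ∪ {¬D}
   apply at b: A⊑B
   open: L(b) ⊇ {A, B, C, ¬D, ∃r.⊤, …} (+ ∃-successors) — b ∉ D possible
5. Entailed for b: {A, B, C}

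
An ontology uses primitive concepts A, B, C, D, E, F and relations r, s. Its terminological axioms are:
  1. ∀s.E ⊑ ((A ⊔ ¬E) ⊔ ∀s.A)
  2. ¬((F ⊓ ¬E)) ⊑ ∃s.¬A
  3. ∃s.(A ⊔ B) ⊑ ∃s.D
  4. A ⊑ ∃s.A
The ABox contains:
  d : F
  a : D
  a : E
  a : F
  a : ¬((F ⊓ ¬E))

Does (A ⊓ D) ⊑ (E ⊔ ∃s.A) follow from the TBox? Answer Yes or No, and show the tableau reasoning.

1. (A ⊓ D) ⊑ (E ⊔ ∃s.A)  ⇔  ((A ⊓ D) ⊓ (¬E ⊓ ∀s.¬A)) unsat w.r.t. T
   all branches close; clash {A, ¬A} at an ∃-successor
2. Hence (A ⊓ D) ⊑ (E ⊔ ∃s.A): entailed.

Yes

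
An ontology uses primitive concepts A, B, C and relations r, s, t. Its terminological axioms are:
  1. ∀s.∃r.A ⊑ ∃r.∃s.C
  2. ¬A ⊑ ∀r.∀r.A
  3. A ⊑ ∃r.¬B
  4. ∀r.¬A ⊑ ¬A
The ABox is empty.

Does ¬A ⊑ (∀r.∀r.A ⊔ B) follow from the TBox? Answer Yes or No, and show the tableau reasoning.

1. ¬A ⊑ (∀r.∀r.A ⊔ B)  ⇔  (¬A ⊓ (∃r.∃r.¬A ⊓ ¬B)) unsat w.r.t. T
   all branches close; clash {A, ¬A} at an ∃-successor
2. Hence ¬A ⊑ (∀r.∀r.A ⊔ B): entailed.

Yes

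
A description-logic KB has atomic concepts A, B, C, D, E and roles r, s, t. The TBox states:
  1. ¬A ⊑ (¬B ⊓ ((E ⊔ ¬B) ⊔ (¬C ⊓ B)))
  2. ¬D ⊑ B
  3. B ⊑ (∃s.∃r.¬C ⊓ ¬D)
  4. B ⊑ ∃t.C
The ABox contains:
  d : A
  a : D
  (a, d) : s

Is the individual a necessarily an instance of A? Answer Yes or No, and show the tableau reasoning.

1. a : A?  L(a) = {D} ∪ {¬A}
   apply at a: ¬A⊑(¬B ⊓ ((E ⊔ ¬B) ⊔ (¬C ⊓ B)))
   open: L(a) ⊇ {D, ¬A, ¬B} — a ∉ A possible
2. Hence a : A: not entailed.

No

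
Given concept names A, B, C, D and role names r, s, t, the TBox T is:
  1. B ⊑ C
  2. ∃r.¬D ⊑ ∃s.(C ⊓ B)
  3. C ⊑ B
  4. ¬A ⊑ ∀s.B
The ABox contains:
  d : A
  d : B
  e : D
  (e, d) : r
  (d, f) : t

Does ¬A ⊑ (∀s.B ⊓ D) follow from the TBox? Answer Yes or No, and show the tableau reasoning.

No

1. ¬A ⊑ (∀s.B ⊓ D)  ⇔  (¬A ⊓ (∃s.¬B ⊔ ¬D)) unsat w.r.t. T
   apply at x₀: ¬A⊑∀s.B
   open: L(x₀) ⊇ {¬A, ¬B, ¬C, ¬D, ∀r.D, …}
2. Hence ¬A ⊑ (∀s.B ⊓ D): not entailed.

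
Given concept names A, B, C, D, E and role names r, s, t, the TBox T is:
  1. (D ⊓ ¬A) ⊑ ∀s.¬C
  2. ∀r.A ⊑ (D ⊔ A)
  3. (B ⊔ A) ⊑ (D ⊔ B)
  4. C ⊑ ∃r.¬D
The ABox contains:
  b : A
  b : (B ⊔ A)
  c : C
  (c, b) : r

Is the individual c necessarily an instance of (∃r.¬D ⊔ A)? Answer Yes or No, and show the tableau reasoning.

Yes

1. c : (∃r.¬D ⊔ A)?  L(c) = {C} ∪ {(∀r.D ⊓ ¬A)}
   clash {A, ¬A} at c — c ∈ (∃r.¬D ⊔ A)
2. Hence c : (∃r.¬D ⊔ A): entailed.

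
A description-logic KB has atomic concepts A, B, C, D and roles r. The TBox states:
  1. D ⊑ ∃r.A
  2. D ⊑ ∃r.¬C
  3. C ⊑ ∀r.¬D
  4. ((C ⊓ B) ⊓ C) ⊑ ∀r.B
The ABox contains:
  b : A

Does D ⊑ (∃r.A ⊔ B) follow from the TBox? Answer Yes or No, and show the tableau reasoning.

1. D ⊑ (∃r.A ⊔ B)  ⇔  (D ⊓ (∀r.¬A ⊓ ¬B)) unsat w.r.t. T
   all branches close; clash {A, ¬A} at an ∃-successor
2. Hence D ⊑ (∃r.A ⊔ B): entailed.

Yes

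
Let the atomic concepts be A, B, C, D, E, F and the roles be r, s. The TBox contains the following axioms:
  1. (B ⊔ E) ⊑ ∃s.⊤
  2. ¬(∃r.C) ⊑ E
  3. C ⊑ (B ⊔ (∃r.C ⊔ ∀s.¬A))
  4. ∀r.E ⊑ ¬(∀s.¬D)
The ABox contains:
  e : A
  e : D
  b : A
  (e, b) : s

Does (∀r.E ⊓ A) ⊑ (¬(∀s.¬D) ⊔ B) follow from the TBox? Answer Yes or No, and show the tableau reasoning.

1. (∀r.E ⊓ A) ⊑ (¬(∀s.¬D) ⊔ B)  ⇔  ((∀r.E ⊓ A) ⊓ (∀s.¬D ⊓ ¬B)) unsat w.r.t. T
   all branches close; clash {D, ¬D} at an ∃-successor
2. Hence (∀r.E ⊓ A) ⊑ (¬(∀s.¬D) ⊔ B): entailed.

Yes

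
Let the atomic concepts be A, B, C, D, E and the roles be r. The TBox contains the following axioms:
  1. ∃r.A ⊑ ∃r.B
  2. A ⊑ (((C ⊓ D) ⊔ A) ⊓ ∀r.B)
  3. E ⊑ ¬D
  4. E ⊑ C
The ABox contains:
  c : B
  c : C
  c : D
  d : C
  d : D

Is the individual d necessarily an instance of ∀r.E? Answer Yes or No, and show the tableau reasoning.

1. d : ∀r.E?  L(d) = {C, D} ∪ {∃r.¬E}
   open: L(d) ⊇ {C, D, ¬A, ¬E, ∀r.¬A, …} (+ ∃-successors) — d ∉ ∀r.E possible
2. Hence d : ∀r.E: not entailed.

No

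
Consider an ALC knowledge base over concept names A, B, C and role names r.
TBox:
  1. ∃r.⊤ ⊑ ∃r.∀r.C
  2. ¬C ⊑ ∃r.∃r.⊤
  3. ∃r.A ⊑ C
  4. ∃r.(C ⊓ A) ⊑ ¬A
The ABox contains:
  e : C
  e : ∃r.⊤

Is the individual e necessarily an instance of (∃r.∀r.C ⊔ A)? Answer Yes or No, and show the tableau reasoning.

1. e : (∃r.∀r.C ⊔ A)?  L(e) = {C, ∃r.⊤} ∪ {(∀r.∃r.¬C ⊓ ¬A)}
   clash {C, ¬C} at an ∃-successor — e ∈ (∃r.∀r.C ⊔ A)
2. Hence e : (∃r.∀r.C ⊔ A): entailed.

Yes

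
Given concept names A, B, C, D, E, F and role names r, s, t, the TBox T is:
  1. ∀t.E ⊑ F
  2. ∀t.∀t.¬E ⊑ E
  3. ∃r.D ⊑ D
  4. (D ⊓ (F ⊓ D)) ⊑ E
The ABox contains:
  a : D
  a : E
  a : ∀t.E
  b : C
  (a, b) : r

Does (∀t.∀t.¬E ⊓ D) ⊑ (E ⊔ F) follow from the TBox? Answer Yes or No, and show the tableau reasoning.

Yes

1. (∀t.∀t.¬E ⊓ D) ⊑ (E ⊔ F)  ⇔  ((∀t.∀t.¬E ⊓ D) ⊓ (¬E ⊓ ¬F)) unsat w.r.t. T
   all branches close; clash {F, ¬F} at x₀
2. Hence (∀t.∀t.¬E ⊓ D) ⊑ (E ⊔ F): entailed.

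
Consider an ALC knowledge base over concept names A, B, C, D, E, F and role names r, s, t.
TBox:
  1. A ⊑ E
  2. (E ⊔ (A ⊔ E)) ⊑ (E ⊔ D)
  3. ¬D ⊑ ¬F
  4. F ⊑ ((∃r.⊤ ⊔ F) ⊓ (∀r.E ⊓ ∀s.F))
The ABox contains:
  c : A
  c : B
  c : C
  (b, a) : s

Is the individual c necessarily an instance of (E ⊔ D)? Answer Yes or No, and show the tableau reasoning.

Yes

1. c : (E ⊔ D)?  L(c) = {A, B, C} ∪ {(¬E ⊓ ¬D)}
   clash {E, ¬E} at c — c ∈ (E ⊔ D)
2. Hence c : (E ⊔ D): entailed.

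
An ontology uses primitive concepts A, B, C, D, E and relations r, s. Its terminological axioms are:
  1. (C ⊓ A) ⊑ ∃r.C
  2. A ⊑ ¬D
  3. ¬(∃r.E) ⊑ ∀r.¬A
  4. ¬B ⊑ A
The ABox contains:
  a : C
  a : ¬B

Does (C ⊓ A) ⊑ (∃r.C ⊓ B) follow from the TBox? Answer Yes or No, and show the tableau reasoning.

No

1. (C ⊓ A) ⊑ (∃r.C ⊓ B)  ⇔  ((C ⊓ A) ⊓ (∀r.¬C ⊔ ¬B)) unsat w.r.t. T
   apply at x₀: (C ⊓ A)⊑∃r.C; A⊑¬D
   open: L(x₀) ⊇ {A, C, ¬B, ¬D, ∃r.C, …} (+ ∃-successors)
2. Hence (C ⊓ A) ⊑ (∃r.C ⊓ B): not entailed.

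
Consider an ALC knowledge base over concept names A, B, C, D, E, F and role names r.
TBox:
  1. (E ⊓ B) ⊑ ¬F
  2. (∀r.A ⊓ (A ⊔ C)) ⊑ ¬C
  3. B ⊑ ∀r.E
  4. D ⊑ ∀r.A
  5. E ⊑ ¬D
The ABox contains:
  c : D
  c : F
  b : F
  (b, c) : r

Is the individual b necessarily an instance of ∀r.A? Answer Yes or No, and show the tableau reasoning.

No

1. b : ∀r.A?  L(b) = {F} ∪ {∃r.¬A}
   open: L(b) ⊇ {F, ¬B, ¬D, ∃r.¬A} (+ ∃-successors) — b ∉ ∀r.A possible
2. Hence b : ∀r.A: not entailed.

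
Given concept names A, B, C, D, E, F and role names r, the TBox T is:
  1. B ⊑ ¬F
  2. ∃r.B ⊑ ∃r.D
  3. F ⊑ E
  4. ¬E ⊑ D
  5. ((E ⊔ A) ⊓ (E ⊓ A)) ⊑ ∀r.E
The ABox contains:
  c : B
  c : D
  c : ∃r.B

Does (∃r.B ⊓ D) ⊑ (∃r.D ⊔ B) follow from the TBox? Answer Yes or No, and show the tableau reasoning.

1. (∃r.B ⊓ D) ⊑ (∃r.D ⊔ B)  ⇔  ((∃r.B ⊓ D) ⊓ (∀r.¬D ⊓ ¬B)) unsat w.r.t. T
   all branches close; clash {D, ¬D} at an ∃-successor
2. Hence (∃r.B ⊓ D) ⊑ (∃r.D ⊔ B): entailed.

Yes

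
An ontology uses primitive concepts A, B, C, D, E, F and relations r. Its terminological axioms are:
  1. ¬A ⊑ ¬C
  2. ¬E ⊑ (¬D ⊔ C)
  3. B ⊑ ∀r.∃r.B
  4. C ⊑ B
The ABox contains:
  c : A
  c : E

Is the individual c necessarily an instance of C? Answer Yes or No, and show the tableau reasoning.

1. c : C?  L(c) = {A, E} ∪ {¬C}
   open: L(c) ⊇ {A, E, ¬B, ¬C} — c ∉ C possible
2. Hence c : C: not entailed.

No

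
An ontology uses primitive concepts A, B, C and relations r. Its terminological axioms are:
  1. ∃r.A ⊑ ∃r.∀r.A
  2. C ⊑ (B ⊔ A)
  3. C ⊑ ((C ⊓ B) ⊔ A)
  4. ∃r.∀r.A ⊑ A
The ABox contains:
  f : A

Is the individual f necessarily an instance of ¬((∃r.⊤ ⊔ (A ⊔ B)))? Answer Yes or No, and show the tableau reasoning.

1. f : ¬((∃r.⊤ ⊔ (A ⊔ B)))?  L(f) = {A} ∪ {(∃r.⊤ ⊔ (A ⊔ B))}
   open: L(f) ⊇ {A, ¬C, ∀r.¬A, ∃r.⊤} (+ ∃-successors) — f ∉ ¬((∃r.⊤ ⊔ (A ⊔ B))) possible
2. Hence f : ¬((∃r.⊤ ⊔ (A ⊔ B))): not entailed.

No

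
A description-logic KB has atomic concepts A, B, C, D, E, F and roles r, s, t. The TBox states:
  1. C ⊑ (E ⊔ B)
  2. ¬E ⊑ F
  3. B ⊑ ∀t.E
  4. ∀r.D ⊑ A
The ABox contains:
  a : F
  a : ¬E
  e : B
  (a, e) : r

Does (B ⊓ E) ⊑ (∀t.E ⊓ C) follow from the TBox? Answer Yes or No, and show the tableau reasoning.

No

1. (B ⊓ E) ⊑ (∀t.E ⊓ C)  ⇔  ((B ⊓ E) ⊓ (∃t.¬E ⊔ ¬C)) unsat w.r.t. T
   apply at x₀: B⊑∀t.E
   open: L(x₀) ⊇ {B, E, ¬C, ∀t.E, ∃r.¬D} (+ ∃-successors)
2. Hence (B ⊓ E) ⊑ (∀t.E ⊓ C): not entailed.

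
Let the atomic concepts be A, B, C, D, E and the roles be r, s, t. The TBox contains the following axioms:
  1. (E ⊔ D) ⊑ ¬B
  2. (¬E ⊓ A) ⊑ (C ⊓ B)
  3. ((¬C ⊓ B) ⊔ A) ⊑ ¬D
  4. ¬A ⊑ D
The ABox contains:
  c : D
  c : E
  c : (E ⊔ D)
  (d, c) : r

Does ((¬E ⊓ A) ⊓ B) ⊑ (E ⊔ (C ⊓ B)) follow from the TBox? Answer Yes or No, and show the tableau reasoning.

1. ((¬E ⊓ A) ⊓ B) ⊑ (E ⊔ (C ⊓ B))  ⇔  (((¬E ⊓ A) ⊓ B) ⊓ (¬E ⊓ (¬C ⊔ ¬B))) unsat w.r.t. T
   all branches close; clash {B, ¬B} at x₀
2. Hence ((¬E ⊓ A) ⊓ B) ⊑ (E ⊔ (C ⊓ B)): entailed.

Yes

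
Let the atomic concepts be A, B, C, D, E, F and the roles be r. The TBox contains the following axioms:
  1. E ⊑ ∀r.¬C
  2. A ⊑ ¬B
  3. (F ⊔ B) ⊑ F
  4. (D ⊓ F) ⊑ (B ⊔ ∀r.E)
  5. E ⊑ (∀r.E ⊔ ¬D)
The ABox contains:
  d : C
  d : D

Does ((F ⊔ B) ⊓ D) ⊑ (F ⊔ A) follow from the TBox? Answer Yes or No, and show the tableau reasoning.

1. ((F ⊔ B) ⊓ D) ⊑ (F ⊔ A)  ⇔  (((F ⊔ B) ⊓ D) ⊓ (¬F ⊓ ¬A)) unsat w.r.t. T
   all branches close; clash {F, ¬F} at x₀
2. Hence ((F ⊔ B) ⊓ D) ⊑ (F ⊔ A): entailed.

Yes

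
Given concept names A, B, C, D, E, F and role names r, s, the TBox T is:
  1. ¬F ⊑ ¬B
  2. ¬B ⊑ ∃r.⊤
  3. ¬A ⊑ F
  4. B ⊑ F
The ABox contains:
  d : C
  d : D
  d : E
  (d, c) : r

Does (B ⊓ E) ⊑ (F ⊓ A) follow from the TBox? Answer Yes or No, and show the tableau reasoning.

1. (B ⊓ E) ⊑ (F ⊓ A)  ⇔  ((B ⊓ E) ⊓ (¬F ⊔ ¬A)) unsat w.r.t. T
   apply at x₀: B⊑F
   open: L(x₀) ⊇ {B, E, F, ¬A}
2. Hence (B ⊓ E) ⊑ (F ⊓ A): not entailed.

No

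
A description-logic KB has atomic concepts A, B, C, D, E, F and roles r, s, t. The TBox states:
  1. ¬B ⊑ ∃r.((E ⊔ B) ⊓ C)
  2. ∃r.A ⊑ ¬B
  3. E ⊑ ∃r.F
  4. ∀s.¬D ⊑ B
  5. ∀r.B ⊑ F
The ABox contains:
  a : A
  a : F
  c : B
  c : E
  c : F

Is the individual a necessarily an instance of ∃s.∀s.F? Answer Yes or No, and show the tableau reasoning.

No

1. a : ∃s.∀s.F?  L(a) = {A, F} ∪ {∀s.∃s.¬F}
   open: L(a) ⊇ {A, B, F, ¬E, ∀r.¬A, …} (+ ∃-successors) — a ∉ ∃s.∀s.F possible
2. Hence a : ∃s.∀s.F: not entailed.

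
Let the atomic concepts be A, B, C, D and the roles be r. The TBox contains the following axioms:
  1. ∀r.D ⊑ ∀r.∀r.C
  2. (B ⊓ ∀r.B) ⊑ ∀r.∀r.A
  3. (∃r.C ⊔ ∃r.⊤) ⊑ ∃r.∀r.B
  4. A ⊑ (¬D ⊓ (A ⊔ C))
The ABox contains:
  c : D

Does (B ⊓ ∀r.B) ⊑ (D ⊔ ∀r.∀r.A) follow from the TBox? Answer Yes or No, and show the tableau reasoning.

Yes

1. (B ⊓ ∀r.B) ⊑ (D ⊔ ∀r.∀r.A)  ⇔  ((B ⊓ ∀r.B) ⊓ (¬D ⊓ ∃r.∃r.¬A)) unsat w.r.t. T
   all branches close; clash {A, ¬A} at an ∃-successor
2. Hence (B ⊓ ∀r.B) ⊑ (D ⊔ ∀r.∀r.A): entailed.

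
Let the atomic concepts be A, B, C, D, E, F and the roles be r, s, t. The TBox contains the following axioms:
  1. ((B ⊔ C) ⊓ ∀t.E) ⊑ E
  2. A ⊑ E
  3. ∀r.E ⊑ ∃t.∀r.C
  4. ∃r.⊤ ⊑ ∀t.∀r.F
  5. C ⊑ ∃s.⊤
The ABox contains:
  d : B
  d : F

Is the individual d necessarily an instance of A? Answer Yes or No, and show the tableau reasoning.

No

1. d : A?  L(d) = {B, F} ∪ {¬A}
   open: L(d) ⊇ {B, F, ¬A, ¬C, ∀r.⊥, …} (+ ∃-successors) — d ∉ A possible
2. Hence d : A: not entailed.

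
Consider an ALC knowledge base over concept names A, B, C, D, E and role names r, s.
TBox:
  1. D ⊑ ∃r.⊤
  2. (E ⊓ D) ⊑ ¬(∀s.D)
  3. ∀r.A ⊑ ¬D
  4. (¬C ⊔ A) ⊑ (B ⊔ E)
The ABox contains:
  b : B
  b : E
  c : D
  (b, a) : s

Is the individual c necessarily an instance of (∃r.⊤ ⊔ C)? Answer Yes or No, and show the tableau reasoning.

1. c : (∃r.⊤ ⊔ C)?  L(c) = {D} ∪ {(∀r.⊥ ⊓ ¬C)}
   clash {D, ¬D} at c — c ∈ (∃r.⊤ ⊔ C)
2. Hence c : (∃r.⊤ ⊔ C): entailed.

Yes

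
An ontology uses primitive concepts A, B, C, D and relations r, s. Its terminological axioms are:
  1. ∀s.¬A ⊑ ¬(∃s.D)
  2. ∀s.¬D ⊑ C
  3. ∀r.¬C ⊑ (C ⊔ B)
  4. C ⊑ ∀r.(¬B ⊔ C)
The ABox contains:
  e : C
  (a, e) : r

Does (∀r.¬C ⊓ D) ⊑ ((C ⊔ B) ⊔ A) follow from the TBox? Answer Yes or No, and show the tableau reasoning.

Yes

1. (∀r.¬C ⊓ D) ⊑ ((C ⊔ B) ⊔ A)  ⇔  ((∀r.¬C ⊓ D) ⊓ ((¬C ⊓ ¬B) ⊓ ¬A)) unsat w.r.t. T
   all branches close; clash {B, ¬B} at x₀
2. Hence (∀r.¬C ⊓ D) ⊑ ((C ⊔ B) ⊔ A): entailed.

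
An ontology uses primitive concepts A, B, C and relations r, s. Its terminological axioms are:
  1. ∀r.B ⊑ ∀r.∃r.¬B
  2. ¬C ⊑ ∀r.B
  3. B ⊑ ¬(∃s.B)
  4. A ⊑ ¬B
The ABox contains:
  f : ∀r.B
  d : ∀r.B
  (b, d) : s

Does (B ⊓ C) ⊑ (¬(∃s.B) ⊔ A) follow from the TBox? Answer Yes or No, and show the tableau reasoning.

1. (B ⊓ C) ⊑ (¬(∃s.B) ⊔ A)  ⇔  ((B ⊓ C) ⊓ (∃s.B ⊓ ¬A)) unsat w.r.t. T
   all branches close; clash {B, ¬B} at an ∃-successor
2. Hence (B ⊓ C) ⊑ (¬(∃s.B) ⊔ A): entailed.

Yes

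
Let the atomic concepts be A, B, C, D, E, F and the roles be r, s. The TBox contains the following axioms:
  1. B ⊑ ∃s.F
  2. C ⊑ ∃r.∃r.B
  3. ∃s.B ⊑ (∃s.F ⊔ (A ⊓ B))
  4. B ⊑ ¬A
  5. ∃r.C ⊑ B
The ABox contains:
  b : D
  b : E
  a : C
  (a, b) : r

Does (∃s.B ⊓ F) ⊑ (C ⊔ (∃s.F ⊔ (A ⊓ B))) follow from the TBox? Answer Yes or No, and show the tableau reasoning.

1. (∃s.B ⊓ F) ⊑ (C ⊔ (∃s.F ⊔ (A ⊓ B)))  ⇔  ((∃s.B ⊓ F) ⊓ (¬C ⊓ (∀s.¬F ⊓ (¬A ⊔ ¬B)))) unsat w.r.t. T
   all branches close; clash {B, ¬B} at x₀
2. Hence (∃s.B ⊓ F) ⊑ (C ⊔ (∃s.F ⊔ (A ⊓ B))): entailed.

Yes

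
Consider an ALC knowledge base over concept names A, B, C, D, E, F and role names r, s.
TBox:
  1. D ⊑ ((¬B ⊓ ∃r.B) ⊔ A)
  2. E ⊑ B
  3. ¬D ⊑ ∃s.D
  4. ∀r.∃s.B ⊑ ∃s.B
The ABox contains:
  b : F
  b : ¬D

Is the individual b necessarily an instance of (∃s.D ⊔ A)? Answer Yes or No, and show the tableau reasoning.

Yes

1. b : (∃s.D ⊔ A)?  L(b) = {F, ¬D} ∪ {(∀s.¬D ⊓ ¬A)}
   clash {D, ¬D} at an ∃-successor — b ∈ (∃s.D ⊔ A)
2. Hence b : (∃s.D ⊔ A): entailed.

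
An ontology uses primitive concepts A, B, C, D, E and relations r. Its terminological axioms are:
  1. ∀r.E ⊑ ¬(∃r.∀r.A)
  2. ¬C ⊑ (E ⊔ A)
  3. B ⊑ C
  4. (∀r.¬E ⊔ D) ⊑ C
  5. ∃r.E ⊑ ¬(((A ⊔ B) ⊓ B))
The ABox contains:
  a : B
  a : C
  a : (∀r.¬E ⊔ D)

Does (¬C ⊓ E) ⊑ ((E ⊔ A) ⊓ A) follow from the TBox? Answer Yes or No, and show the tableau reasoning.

1. (¬C ⊓ E) ⊑ ((E ⊔ A) ⊓ A)  ⇔  ((¬C ⊓ E) ⊓ ((¬E ⊓ ¬A) ⊔ ¬A)) unsat w.r.t. T
   apply at x₀: ¬C⊑(E ⊔ A)
   open: L(x₀) ⊇ {E, ¬A, ¬B, ¬C, ¬D, …} (+ ∃-successors)
2. Hence (¬C ⊓ E) ⊑ ((E ⊔ A) ⊓ A): not entailed.

No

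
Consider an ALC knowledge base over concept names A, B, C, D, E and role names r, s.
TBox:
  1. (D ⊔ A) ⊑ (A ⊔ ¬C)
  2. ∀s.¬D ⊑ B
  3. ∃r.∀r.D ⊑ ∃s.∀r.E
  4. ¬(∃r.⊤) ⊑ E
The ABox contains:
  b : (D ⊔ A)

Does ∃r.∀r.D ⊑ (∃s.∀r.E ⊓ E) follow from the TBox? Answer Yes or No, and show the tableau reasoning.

1. ∃r.∀r.D ⊑ (∃s.∀r.E ⊓ E)  ⇔  (∃r.∀r.D ⊓ (∀s.∃r.¬E ⊔ ¬E)) unsat w.r.t. T
   apply at x₀: ∃r.∀r.D⊑∃s.∀r.E
   open: L(x₀) ⊇ {¬A, ¬D, ¬E, ∃r.∀r.D, ∃r.⊤, …} (+ ∃-successors)
2. Hence ∃r.∀r.D ⊑ (∃s.∀r.E ⊓ E): not entailed.

No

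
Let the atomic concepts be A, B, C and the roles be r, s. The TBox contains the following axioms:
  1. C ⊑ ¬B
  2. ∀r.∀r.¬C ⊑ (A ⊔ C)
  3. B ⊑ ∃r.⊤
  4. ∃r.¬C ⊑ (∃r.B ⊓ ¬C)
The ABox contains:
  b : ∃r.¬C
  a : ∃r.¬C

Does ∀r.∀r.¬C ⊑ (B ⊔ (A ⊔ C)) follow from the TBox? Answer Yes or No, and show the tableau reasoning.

1. ∀r.∀r.¬C ⊑ (B ⊔ (A ⊔ C))  ⇔  (∀r.∀r.¬C ⊓ (¬B ⊓ (¬A ⊓ ¬C))) unsat w.r.t. T
   all branches close; clash {C, ¬C} at x₀
2. Hence ∀r.∀r.¬C ⊑ (B ⊔ (A ⊔ C)): entailed.

Yes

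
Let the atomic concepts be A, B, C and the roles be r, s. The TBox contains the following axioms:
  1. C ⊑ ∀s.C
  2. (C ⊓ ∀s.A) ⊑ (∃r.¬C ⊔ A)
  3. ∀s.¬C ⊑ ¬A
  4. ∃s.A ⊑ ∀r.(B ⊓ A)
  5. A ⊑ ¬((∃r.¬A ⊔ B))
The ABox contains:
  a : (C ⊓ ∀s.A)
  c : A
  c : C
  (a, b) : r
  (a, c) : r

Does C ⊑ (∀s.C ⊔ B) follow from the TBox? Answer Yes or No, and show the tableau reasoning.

Yes

1. C ⊑ (∀s.C ⊔ B)  ⇔  (C ⊓ (∃s.¬C ⊓ ¬B)) unsat w.r.t. T
   all branches close; clash {A, ¬A} at x₀
2. Hence C ⊑ (∀s.C ⊔ B): entailed.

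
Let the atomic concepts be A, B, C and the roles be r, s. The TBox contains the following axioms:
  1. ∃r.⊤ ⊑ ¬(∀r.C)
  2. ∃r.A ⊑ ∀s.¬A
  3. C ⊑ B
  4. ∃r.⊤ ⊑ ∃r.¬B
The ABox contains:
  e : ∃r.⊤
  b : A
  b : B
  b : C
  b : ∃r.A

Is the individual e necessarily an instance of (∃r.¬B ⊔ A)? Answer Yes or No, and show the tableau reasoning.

1. e : (∃r.¬B ⊔ A)?  L(e) = {∃r.⊤} ∪ {(∀r.B ⊓ ¬A)}
   clash {B, ¬B} at an ∃-successor — e ∈ (∃r.¬B ⊔ A)
2. Hence e : (∃r.¬B ⊔ A): entailed.

Yes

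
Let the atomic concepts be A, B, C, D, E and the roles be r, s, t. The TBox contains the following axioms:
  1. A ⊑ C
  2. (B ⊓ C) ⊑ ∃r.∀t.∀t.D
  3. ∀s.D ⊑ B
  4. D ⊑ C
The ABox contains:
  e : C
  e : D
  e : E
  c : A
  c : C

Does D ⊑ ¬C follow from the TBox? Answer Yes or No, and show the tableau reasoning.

1. D ⊑ ¬C  ⇔  (D ⊓ C) unsat w.r.t. T
   open: L(x₀) ⊇ {C, D, ¬B, ∃s.¬D} (+ ∃-successors)
2. Hence D ⊑ ¬C: not entailed.

No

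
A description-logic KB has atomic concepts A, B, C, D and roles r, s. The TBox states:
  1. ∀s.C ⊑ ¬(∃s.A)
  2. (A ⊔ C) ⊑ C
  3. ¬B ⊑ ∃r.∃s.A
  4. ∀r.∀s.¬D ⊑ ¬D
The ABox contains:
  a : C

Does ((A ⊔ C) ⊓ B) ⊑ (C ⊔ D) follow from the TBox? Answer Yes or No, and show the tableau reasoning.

1. ((A ⊔ C) ⊓ B) ⊑ (C ⊔ D)  ⇔  (((A ⊔ C) ⊓ B) ⊓ (¬C ⊓ ¬D)) unsat w.r.t. T
   all branches close; clash {C, ¬C} at x₀
2. Hence ((A ⊔ C) ⊓ B) ⊑ (C ⊔ D): entailed.

Yes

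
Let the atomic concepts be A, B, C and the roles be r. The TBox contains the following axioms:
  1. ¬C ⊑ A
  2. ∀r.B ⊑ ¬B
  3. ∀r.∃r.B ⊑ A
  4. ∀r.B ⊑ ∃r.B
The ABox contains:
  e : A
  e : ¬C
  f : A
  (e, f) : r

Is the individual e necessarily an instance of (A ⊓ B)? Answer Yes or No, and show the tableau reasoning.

1. e : (A ⊓ B)?  L(e) = {A, ¬C} ∪ {(¬A ⊔ ¬B)}
   open: L(e) ⊇ {A, ¬B, ¬C, ∃r.¬B} (+ ∃-successors) — e ∉ (A ⊓ B) possible
2. Hence e : (A ⊓ B): not entailed.

No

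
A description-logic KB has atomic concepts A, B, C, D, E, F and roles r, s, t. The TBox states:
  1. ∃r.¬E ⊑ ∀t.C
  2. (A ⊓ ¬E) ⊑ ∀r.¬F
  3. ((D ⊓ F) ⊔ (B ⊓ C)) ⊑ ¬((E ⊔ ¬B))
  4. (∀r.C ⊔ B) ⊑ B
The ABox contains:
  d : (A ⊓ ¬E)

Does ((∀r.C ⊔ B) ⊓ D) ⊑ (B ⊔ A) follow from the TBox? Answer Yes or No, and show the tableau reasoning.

1. ((∀r.C ⊔ B) ⊓ D) ⊑ (B ⊔ A)  ⇔  (((∀r.C ⊔ B) ⊓ D) ⊓ (¬B ⊓ ¬A)) unsat w.r.t. T
   all branches close; clash {B, ¬B} at x₀
2. Hence ((∀r.C ⊔ B) ⊓ D) ⊑ (B ⊔ A): entailed.

Yes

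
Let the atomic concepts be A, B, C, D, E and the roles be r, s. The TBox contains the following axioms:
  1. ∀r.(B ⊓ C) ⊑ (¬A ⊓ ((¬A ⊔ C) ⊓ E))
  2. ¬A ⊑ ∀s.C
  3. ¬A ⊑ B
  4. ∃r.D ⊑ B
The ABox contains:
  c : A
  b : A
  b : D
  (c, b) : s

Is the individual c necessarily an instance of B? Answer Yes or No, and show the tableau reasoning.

No

1. c : B?  L(c) = {A} ∪ {¬B}
   open: L(c) ⊇ {A, ¬B, ∀r.¬D, ∃r.(¬B ⊔ ¬C)} (+ ∃-successors) — c ∉ B possible
2. Hence c : B: not entailed.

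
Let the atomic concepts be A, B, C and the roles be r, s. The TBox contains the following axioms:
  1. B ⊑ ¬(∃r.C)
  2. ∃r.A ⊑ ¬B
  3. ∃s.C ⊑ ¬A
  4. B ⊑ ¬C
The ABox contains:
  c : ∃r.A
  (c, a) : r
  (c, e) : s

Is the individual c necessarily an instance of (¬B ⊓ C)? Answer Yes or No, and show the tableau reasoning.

1. c : (¬B ⊓ C)?  L(c) = {∃r.A} ∪ {(B ⊔ ¬C)}
   apply at c: ∃r.A⊑¬B
   open: L(c) ⊇ {¬B, ¬C, ∀s.¬C, ∃r.A} (+ ∃-successors) — c ∉ (¬B ⊓ C) possible
2. Hence c : (¬B ⊓ C): not entailed.

No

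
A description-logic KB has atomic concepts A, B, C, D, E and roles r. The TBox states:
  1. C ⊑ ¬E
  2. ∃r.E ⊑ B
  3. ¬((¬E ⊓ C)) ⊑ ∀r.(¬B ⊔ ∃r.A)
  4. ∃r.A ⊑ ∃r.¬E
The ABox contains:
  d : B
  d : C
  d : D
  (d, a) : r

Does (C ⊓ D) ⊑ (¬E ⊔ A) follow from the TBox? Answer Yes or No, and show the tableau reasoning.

Yes

1. (C ⊓ D) ⊑ (¬E ⊔ A)  ⇔  ((C ⊓ D) ⊓ (E ⊓ ¬A)) unsat w.r.t. T
   all branches close; clash {E, ¬E} at x₀
2. Hence (C ⊓ D) ⊑ (¬E ⊔ A): entailed.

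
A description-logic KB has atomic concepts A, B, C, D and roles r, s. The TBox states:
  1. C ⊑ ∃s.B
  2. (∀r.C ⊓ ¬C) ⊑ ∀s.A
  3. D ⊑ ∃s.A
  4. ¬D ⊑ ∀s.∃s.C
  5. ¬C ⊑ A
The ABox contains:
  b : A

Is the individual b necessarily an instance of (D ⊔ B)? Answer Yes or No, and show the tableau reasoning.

No

1. b : (D ⊔ B)?  L(b) = {A} ∪ {(¬D ⊓ ¬B)}
   apply at b: ¬D⊑∀s.∃s.C
   open: L(b) ⊇ {A, ¬B, ¬C, ¬D, ∀s.∃s.C, …} (+ ∃-successors) — b ∉ (D ⊔ B) possible
2. Hence b : (D ⊔ B): not entailed.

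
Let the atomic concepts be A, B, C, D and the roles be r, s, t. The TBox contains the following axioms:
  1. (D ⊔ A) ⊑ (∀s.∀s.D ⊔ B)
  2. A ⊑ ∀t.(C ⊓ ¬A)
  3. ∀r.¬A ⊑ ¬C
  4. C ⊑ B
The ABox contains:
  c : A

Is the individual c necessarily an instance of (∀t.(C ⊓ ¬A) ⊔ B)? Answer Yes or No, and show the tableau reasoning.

Yes

1. c : (∀t.(C ⊓ ¬A) ⊔ B)?  L(c) = {A} ∪ {(∃t.(¬C ⊔ A) ⊓ ¬B)}
   clash {B, ¬B} at c — c ∈ (∀t.(C ⊓ ¬A) ⊔ B)
2. Hence c : (∀t.(C ⊓ ¬A) ⊔ B): entailed.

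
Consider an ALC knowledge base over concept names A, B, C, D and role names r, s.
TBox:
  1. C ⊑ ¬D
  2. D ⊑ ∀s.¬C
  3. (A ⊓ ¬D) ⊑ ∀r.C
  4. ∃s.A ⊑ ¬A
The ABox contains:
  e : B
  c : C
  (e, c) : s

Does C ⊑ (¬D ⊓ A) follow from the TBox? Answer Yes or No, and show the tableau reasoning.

No

1. C ⊑ (¬D ⊓ A)  ⇔  (C ⊓ (D ⊔ ¬A)) unsat w.r.t. T
   apply at x₀: C⊑¬D
   open: L(x₀) ⊇ {C, ¬A, ¬D}
2. Hence C ⊑ (¬D ⊓ A): not entailed.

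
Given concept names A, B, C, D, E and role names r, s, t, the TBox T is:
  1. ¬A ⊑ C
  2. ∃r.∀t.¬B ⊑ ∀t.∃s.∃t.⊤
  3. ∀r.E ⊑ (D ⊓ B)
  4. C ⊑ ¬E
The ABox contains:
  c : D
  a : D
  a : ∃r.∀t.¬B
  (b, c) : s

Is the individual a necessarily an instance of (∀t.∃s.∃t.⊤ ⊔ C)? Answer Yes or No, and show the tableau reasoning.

1. a : (∀t.∃s.∃t.⊤ ⊔ C)?  L(a) = {D, ∃r.∀t.¬B} ∪ {(∃t.∀s.∀t.⊥ ⊓ ¬C)}
   clash {C, ¬C} at a — a ∈ (∀t.∃s.∃t.⊤ ⊔ C)
2. Hence a : (∀t.∃s.∃t.⊤ ⊔ C): entailed.

Yes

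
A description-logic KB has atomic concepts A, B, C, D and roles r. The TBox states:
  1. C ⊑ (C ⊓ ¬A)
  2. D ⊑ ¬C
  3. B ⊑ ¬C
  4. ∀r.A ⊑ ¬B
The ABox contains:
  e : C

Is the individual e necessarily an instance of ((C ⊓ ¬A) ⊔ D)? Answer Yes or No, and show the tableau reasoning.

1. e : ((C ⊓ ¬A) ⊔ D)?  L(e) = {C} ∪ {((¬C ⊔ A) ⊓ ¬D)}
   clash {C, ¬C} at e — e ∈ ((C ⊓ ¬A) ⊔ D)
2. Hence e : ((C ⊓ ¬A) ⊔ D): entailed.

Yes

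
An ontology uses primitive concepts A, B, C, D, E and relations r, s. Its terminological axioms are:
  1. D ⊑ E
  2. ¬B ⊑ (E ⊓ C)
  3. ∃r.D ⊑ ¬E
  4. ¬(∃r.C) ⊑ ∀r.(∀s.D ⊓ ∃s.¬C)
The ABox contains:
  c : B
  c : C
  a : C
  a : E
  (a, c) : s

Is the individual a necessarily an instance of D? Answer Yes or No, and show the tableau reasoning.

No

1. a : D?  L(a) = {C, E} ∪ {¬D}
   open: L(a) ⊇ {B, C, E, ¬D, ∀r.¬D, …} (+ ∃-successors) — a ∉ D possible
2. Hence a : D: not entailed.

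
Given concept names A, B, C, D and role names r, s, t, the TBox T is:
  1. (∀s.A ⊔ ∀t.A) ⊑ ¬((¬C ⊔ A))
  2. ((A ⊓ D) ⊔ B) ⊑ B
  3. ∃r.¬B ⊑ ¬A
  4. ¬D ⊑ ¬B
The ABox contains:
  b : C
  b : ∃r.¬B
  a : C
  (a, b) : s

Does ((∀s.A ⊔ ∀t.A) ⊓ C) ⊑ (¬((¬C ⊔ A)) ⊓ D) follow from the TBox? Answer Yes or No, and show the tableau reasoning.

No

1. ((∀s.A ⊔ ∀t.A) ⊓ C) ⊑ (¬((¬C ⊔ A)) ⊓ D)  ⇔  (((∀s.A ⊔ ∀t.A) ⊓ C) ⊓ ((¬C ⊔ A) ⊔ ¬D)) unsat w.r.t. T
   apply at x₀: (∀s.A ⊔ ∀t.A)⊑¬((¬C ⊔ A))
   open: L(x₀) ⊇ {C, ¬A, ¬B, ¬D, ∀r.B, …}
2. Hence ((∀s.A ⊔ ∀t.A) ⊓ C) ⊑ (¬((¬C ⊔ A)) ⊓ D): not entailed.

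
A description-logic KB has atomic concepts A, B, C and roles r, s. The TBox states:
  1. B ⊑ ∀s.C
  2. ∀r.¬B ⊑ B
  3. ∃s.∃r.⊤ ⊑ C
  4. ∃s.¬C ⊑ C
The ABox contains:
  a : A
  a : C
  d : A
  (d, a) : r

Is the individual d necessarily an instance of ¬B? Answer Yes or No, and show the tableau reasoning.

No

1. d : ¬B?  L(d) = {A} ∪ {B}
   apply at d: B⊑∀s.C
   open: L(d) ⊇ {A, B, ∀s.C, ∀s.∀r.⊥} — d ∉ ¬B possible
2. Hence d : ¬B: not entailed.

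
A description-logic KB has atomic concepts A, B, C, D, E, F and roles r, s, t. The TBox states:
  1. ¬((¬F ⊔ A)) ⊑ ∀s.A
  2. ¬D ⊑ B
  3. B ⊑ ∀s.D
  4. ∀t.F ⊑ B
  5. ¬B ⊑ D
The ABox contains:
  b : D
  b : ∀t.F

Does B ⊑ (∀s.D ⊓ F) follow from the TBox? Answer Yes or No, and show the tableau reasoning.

No

1. B ⊑ (∀s.D ⊓ F)  ⇔  (B ⊓ (∃s.¬D ⊔ ¬F)) unsat w.r.t. T
   apply at x₀: B⊑∀s.D
   open: L(x₀) ⊇ {B, ¬F, ∀s.D}
2. Hence B ⊑ (∀s.D ⊓ F): not entailed.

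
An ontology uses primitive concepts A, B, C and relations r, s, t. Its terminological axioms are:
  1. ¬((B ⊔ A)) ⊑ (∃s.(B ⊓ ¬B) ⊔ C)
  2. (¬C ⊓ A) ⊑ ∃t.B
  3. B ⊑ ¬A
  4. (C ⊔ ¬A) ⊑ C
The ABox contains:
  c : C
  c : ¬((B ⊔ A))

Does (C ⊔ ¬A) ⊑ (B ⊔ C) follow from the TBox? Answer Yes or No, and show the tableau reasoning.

1. (C ⊔ ¬A) ⊑ (B ⊔ C)  ⇔  ((C ⊔ ¬A) ⊓ (¬B ⊓ ¬C)) unsat w.r.t. T
   all branches close; clash {C, ¬C} at x₀
2. Hence (C ⊔ ¬A) ⊑ (B ⊔ C): entailed.

Yes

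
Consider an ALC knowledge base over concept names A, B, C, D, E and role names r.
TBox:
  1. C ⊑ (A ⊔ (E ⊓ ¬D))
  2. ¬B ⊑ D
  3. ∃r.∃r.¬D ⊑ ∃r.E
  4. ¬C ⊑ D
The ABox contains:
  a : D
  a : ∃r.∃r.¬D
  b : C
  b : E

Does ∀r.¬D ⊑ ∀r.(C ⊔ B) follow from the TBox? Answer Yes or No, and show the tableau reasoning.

1. ∀r.¬D ⊑ ∀r.(C ⊔ B)  ⇔  (∀r.¬D ⊓ ∃r.(¬C ⊓ ¬B)) unsat w.r.t. T
   all branches close; clash {D, ¬D} at x₀
2. Hence ∀r.¬D ⊑ ∀r.(C ⊔ B): entailed.

Yes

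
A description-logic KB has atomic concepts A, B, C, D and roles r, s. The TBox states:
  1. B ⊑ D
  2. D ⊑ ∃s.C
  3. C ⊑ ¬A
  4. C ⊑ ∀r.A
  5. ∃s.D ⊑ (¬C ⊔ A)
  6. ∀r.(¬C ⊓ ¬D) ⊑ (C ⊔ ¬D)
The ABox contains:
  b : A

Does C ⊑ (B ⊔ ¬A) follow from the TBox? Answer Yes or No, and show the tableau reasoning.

Yes

1. C ⊑ (B ⊔ ¬A)  ⇔  (C ⊓ (¬B ⊓ A)) unsat w.r.t. T
   all branches close; clash {A, ¬A} at x₀
2. Hence C ⊑ (B ⊔ ¬A): entailed.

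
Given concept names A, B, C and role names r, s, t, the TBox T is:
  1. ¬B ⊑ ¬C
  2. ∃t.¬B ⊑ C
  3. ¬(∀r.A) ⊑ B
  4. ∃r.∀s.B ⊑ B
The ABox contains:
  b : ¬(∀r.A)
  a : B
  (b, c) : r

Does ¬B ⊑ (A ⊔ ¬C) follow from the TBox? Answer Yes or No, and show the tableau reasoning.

Yes

1. ¬B ⊑ (A ⊔ ¬C)  ⇔  (¬B ⊓ (¬A ⊓ C)) unsat w.r.t. T
   all branches close; clash {C, ¬C} at x₀
2. Hence ¬B ⊑ (A ⊔ ¬C): entailed.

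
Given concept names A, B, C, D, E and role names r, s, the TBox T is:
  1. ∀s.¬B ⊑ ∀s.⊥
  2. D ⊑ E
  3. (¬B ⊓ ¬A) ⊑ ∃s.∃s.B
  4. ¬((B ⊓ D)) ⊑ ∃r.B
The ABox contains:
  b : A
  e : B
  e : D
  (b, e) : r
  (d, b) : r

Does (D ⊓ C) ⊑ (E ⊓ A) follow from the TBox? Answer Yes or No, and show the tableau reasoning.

1. (D ⊓ C) ⊑ (E ⊓ A)  ⇔  ((D ⊓ C) ⊓ (¬E ⊔ ¬A)) unsat w.r.t. T
   apply at x₀: D⊑E
   open: L(x₀) ⊇ {B, C, D, E, ¬A, …} (+ ∃-successors)
2. Hence (D ⊓ C) ⊑ (E ⊓ A): not entailed.

No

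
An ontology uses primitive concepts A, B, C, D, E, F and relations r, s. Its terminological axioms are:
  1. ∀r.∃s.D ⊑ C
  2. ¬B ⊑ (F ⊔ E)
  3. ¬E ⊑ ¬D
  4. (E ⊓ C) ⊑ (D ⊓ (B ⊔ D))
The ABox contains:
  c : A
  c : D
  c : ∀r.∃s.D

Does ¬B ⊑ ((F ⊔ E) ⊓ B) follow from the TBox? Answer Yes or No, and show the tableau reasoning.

No

1. ¬B ⊑ ((F ⊔ E) ⊓ B)  ⇔  (¬B ⊓ ((¬F ⊓ ¬E) ⊔ ¬B)) unsat w.r.t. T
   apply at x₀: ¬B⊑(F ⊔ E)
   open: L(x₀) ⊇ {E, F, ¬B, ¬C, ∃r.∀s.¬D} (+ ∃-successors)
2. Hence ¬B ⊑ ((F ⊔ E) ⊓ B): not entailed.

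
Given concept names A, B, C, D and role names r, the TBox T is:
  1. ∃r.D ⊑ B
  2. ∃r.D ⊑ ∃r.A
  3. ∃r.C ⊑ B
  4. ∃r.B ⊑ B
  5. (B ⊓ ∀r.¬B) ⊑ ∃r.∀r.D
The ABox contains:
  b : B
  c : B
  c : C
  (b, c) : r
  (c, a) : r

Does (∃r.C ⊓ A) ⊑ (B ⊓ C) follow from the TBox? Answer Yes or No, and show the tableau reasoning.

1. (∃r.C ⊓ A) ⊑ (B ⊓ C)  ⇔  ((∃r.C ⊓ A) ⊓ (¬B ⊔ ¬C)) unsat w.r.t. T
   apply at x₀: ∃r.C⊑B
   open: L(x₀) ⊇ {A, B, ¬C, ∀r.¬D, ∃r.B, …} (+ ∃-successors)
2. Hence (∃r.C ⊓ A) ⊑ (B ⊓ C): not entailed.

No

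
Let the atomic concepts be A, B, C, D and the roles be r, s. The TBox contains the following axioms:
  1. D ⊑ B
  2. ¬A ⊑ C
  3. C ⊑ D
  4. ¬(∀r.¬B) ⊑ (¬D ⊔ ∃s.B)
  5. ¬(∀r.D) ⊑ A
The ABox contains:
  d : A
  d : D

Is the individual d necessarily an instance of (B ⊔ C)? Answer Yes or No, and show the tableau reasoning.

Yes

1. d : (B ⊔ C)?  L(d) = {A, D} ∪ {(¬B ⊓ ¬C)}
   clash {B, ¬B} at d — d ∈ (B ⊔ C)
2. Hence d : (B ⊔ C): entailed.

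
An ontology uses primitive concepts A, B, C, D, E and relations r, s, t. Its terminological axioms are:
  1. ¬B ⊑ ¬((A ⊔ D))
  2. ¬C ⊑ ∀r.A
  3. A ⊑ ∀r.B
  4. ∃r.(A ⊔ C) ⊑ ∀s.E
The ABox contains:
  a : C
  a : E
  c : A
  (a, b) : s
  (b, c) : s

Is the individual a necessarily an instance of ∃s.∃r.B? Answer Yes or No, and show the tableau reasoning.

No

1. a : ∃s.∃r.B?  L(a) = {C, E} ∪ {∀s.∀r.¬B}
   open: L(a) ⊇ {B, C, E, ¬A, ∀r.(¬A ⊓ ¬C), …} — a ∉ ∃s.∃r.B possible
2. Hence a : ∃s.∃r.B: not entailed.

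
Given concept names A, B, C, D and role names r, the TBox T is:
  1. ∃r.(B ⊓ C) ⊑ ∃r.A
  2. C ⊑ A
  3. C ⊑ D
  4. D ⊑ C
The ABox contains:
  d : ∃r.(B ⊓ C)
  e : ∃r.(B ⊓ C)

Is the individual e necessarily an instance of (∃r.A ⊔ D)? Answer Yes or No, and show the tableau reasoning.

Yes

1. e : (∃r.A ⊔ D)?  L(e) = {∃r.(B ⊓ C)} ∪ {(∀r.¬A ⊓ ¬D)}
   clash {D, ¬D} at e — e ∈ (∃r.A ⊔ D)
2. Hence e : (∃r.A ⊔ D): entailed.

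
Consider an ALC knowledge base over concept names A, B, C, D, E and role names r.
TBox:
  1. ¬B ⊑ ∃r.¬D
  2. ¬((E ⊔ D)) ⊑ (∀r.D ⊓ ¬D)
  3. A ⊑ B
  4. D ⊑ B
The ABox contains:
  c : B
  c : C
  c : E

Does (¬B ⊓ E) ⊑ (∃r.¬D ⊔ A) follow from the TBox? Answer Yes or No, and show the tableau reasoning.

1. (¬B ⊓ E) ⊑ (∃r.¬D ⊔ A)  ⇔  ((¬B ⊓ E) ⊓ (∀r.D ⊓ ¬A)) unsat w.r.t. T
   all branches close; clash {B, ¬B} at x₀
2. Hence (¬B ⊓ E) ⊑ (∃r.¬D ⊔ A): entailed.

Yes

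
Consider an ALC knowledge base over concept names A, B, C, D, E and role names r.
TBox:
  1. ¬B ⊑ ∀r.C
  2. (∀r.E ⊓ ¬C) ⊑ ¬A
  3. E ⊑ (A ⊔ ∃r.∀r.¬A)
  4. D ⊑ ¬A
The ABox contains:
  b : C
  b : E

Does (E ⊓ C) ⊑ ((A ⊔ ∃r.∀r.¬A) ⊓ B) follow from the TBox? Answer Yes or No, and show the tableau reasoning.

1. (E ⊓ C) ⊑ ((A ⊔ ∃r.∀r.¬A) ⊓ B)  ⇔  ((E ⊓ C) ⊓ ((¬A ⊓ ∀r.∃r.A) ⊔ ¬B)) unsat w.r.t. T
   apply at x₀: E⊑(A ⊔ ∃r.∀r.¬A)
   open: L(x₀) ⊇ {A, C, E, ¬B, ¬D, …}
2. Hence (E ⊓ C) ⊑ ((A ⊔ ∃r.∀r.¬A) ⊓ B): not entailed.

No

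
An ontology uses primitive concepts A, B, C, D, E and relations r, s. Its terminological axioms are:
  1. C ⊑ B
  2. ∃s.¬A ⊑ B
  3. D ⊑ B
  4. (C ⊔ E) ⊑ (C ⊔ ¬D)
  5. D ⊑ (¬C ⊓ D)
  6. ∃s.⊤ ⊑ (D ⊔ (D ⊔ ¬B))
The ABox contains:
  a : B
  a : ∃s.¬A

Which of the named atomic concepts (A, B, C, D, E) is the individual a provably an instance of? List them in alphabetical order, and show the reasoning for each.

1. a : A?  L(a) = {B, ∃s.¬A} ∪ {¬A}
   open: L(a) ⊇ {B, D, ¬A, ¬C, ¬E, …} (+ ∃-successors) — a ∉ A possible
2. a : B?  L(a) = {B, ∃s.¬A} ∪ {¬B}
   clash {B, ¬B} at a — a ∈ B
3. a : C?  L(a) = {B, ∃s.¬A} ∪ {¬C}
   open: L(a) ⊇ {B, D, ¬C, ¬E, ∃s.¬A} (+ ∃-successors) — a ∉ C possible
4. a : D?  L(a) = {B, ∃s.¬A} ∪ {¬D}
   clash {B, ¬B} at a — a ∈ D
5. a : E?  L(a) = {B, ∃s.¬A} ∪ {¬E}
   open: L(a) ⊇ {B, D, ¬C, ¬E, ∃s.¬A} (+ ∃-successors) — a ∉ E possible
6. Entailed for a: {B, D}

{B, D}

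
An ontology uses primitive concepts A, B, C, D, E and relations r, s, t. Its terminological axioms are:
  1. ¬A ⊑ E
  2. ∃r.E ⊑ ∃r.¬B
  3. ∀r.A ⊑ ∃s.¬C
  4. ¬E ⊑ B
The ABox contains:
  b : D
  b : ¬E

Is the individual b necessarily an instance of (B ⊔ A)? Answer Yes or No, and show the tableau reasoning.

1. b : (B ⊔ A)?  L(b) = {D, ¬E} ∪ {(¬B ⊓ ¬A)}
   clash {E, ¬E} at b — b ∈ (B ⊔ A)
2. Hence b : (B ⊔ A): entailed.

Yes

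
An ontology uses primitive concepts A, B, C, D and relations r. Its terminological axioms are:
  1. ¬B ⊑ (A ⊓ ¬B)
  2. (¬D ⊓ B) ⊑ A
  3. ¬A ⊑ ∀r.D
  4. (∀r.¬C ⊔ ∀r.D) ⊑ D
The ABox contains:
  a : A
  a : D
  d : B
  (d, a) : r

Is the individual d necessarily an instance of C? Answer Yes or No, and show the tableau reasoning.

No

1. d : C?  L(d) = {B} ∪ {¬C}
   open: L(d) ⊇ {A, B, ¬C, ∃r.C, ∃r.¬D} (+ ∃-successors) — d ∉ C possible
2. Hence d : C: not entailed.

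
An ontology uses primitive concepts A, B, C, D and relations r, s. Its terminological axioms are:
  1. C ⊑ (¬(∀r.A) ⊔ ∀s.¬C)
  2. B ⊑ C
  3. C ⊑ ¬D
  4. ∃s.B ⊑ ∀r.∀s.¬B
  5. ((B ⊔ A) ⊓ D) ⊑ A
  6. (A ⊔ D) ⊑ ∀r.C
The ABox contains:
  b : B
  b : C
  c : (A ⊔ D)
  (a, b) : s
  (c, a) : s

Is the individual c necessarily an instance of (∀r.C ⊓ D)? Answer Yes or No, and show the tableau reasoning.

1. c : (∀r.C ⊓ D)?  L(c) = {(A ⊔ D)} ∪ {(∃r.¬C ⊔ ¬D)}
   apply at c: (A ⊔ D)⊑∀r.C
   open: L(c) ⊇ {A, ¬B, ¬C, ¬D, ∀r.C, …} — c ∉ (∀r.C ⊓ D) possible
2. Hence c : (∀r.C ⊓ D): not entailed.

No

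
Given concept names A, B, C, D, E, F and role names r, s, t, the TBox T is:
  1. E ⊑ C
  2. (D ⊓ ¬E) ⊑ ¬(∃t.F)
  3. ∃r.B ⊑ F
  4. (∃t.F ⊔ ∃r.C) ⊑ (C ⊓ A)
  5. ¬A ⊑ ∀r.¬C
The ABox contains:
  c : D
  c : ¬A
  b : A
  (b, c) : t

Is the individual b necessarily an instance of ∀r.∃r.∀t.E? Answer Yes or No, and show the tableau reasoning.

No

1. b : ∀r.∃r.∀t.E?  L(b) = {A} ∪ {∃r.∀r.∃t.¬E}
   open: L(b) ⊇ {A, ¬D, ¬E, ∀r.¬B, ∀r.¬C, …} (+ ∃-successors) — b ∉ ∀r.∃r.∀t.E possible
2. Hence b : ∀r.∃r.∀t.E: not entailed.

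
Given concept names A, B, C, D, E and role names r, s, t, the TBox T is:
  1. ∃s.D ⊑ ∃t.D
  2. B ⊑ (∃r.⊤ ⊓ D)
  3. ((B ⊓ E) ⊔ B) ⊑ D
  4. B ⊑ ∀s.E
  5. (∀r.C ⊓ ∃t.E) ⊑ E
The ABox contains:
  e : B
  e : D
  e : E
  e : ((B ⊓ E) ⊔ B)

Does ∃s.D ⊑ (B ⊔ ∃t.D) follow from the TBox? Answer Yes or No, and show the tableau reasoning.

Yes

1. ∃s.D ⊑ (B ⊔ ∃t.D)  ⇔  (∃s.D ⊓ (¬B ⊓ ∀t.¬D)) unsat w.r.t. T
   all branches close; clash {D, ¬D} at an ∃-successor
2. Hence ∃s.D ⊑ (B ⊔ ∃t.D): entailed.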